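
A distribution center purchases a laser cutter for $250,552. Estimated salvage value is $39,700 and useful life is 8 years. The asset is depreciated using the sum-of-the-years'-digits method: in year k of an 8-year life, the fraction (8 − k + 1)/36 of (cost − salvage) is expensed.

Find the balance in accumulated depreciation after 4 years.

Depreciable base = $250,552 − $39,700 = $210,852.
Sum of the years' digits = 8+7+6+5+4+3+2+1 = 36.
Year 1: $210,852 × 8/36 = $46,856. Book value $203,696.
Year 2: $210,852 × 7/36 = $40,999. Book value $162,697.
Year 3: $210,852 × 6/36 = $35,142. Book value $127,555.
Year 4: $210,852 × 5/36 = $29,285. Book value $98,270.
Accumulated through year 4 = $250,552 − $98,270 = $152,282.

$152,282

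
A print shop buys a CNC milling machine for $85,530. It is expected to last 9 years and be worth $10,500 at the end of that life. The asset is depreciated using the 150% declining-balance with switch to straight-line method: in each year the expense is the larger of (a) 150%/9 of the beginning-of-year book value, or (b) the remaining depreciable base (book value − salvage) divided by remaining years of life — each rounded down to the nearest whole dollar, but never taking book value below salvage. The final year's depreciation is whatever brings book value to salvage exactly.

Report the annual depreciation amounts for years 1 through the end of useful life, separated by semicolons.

Depreciable base = $85,530 − $10,500 = $75,030.
Year 1: DB = ⌊$85,530 × 150%/9⌋ = $14,255; SL = ⌊$75,030/9⌋ = $8,336 → take DB $14,255. Book value $71,275.
Year 2: DB = ⌊$71,275 × 150%/9⌋ = $11,879; SL = ⌊$60,775/8⌋ = $7,596 → take DB $11,879. Book value $59,396.
Year 3: DB = ⌊$59,396 × 150%/9⌋ = $9,899; SL = ⌊$48,896/7⌋ = $6,985 → take DB $9,899. Book value $49,497.
Year 4: DB = ⌊$49,497 × 150%/9⌋ = $8,249; SL = ⌊$38,997/6⌋ = $6,499 → take DB $8,249. Book value $41,248.
Year 5: DB = ⌊$41,248 × 150%/9⌋ = $6,874; SL = ⌊$30,748/5⌋ = $6,149 → take DB $6,874. Book value $34,374.
Year 6: DB = ⌊$34,374 × 150%/9⌋ = $5,729; SL = ⌊$23,874/4⌋ = $5,968 → take SL $5,968. Book value $28,406.
Year 7: DB = ⌊$28,406 × 150%/9⌋ = $4,734; SL = ⌊$17,906/3⌋ = $5,968 → take SL $5,968. Book value $22,438.
Year 8: DB = ⌊$22,438 × 150%/9⌋ = $3,739; SL = ⌊$11,938/2⌋ = $5,969 → take SL $5,969. Book value $16,469.
Year 9 (final): $16,469 − $10,500 = $5,969. Book value $10,500.

$14,255; $11,879; $9,899; $8,249; $6,874; $5,968; $5,968; $5,969; $5,969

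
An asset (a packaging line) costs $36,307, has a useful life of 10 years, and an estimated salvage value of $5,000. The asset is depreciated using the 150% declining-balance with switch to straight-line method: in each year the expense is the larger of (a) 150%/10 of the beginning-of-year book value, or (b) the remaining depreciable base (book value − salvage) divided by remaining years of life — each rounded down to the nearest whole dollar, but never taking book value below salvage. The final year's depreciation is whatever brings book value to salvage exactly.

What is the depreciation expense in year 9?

Depreciable base = $36,307 − $5,000 = $31,307.
Year 1: DB = ⌊$36,307 × 150%/10⌋ = $5,446; SL = ⌊$31,307/10⌋ = $3,130 → take DB $5,446. Book value $30,861.
Year 2: DB = ⌊$30,861 × 150%/10⌋ = $4,629; SL = ⌊$25,861/9⌋ = $2,873 → take DB $4,629. Book value $26,232.
Year 3: DB = ⌊$26,232 × 150%/10⌋ = $3,934; SL = ⌊$21,232/8⌋ = $2,654 → take DB $3,934. Book value $22,298.
Year 4: DB = ⌊$22,298 × 150%/10⌋ = $3,344; SL = ⌊$17,298/7⌋ = $2,471 → take DB $3,344. Book value $18,954.
Year 5: DB = ⌊$18,954 × 150%/10⌋ = $2,843; SL = ⌊$13,954/6⌋ = $2,325 → take DB $2,843. Book value $16,111.
Year 6: DB = ⌊$16,111 × 150%/10⌋ = $2,416; SL = ⌊$11,111/5⌋ = $2,222 → take DB $2,416. Book value $13,695.
Year 7: DB = ⌊$13,695 × 150%/10⌋ = $2,054; SL = ⌊$8,695/4⌋ = $2,173 → take SL $2,173. Book value $11,522.
Year 8: DB = ⌊$11,522 × 150%/10⌋ = $1,728; SL = ⌊$6,522/3⌋ = $2,174 → take SL $2,174. Book value $9,348.
Year 9: DB = ⌊$9,348 × 150%/10⌋ = $1,402; SL = ⌊$4,348/2⌋ = $2,174 → take SL $2,174. Book value $7,174.

$2,174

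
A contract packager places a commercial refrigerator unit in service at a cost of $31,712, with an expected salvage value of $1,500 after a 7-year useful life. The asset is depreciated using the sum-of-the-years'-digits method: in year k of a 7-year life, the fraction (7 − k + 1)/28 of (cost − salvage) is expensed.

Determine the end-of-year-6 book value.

$2,579

Depreciable base = $31,712 − $1,500 = $30,212.
Sum of the years' digits = 7+6+5+4+3+2+1 = 28.
Year 1: $30,212 × 7/28 = $7,553. Book value $24,159.
Year 2: $30,212 × 6/28 = $6,474. Book value $17,685.
Year 3: $30,212 × 5/28 = $5,395. Book value $12,290.
Year 4: $30,212 × 4/28 = $4,316. Book value $7,974.
Year 5: $30,212 × 3/28 = $3,237. Book value $4,737.
Year 6: $30,212 × 2/28 = $2,158. Book value $2,579.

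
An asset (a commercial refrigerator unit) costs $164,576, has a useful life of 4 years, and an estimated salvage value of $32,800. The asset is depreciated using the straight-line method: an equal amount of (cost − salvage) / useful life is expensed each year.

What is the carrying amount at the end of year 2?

Depreciable base = $164,576 − $32,800 = $131,776.
Annual expense = $131,776 / 4 = $32,944.
End of year 1: book value $131,632.
End of year 2: book value $98,688.

$98,688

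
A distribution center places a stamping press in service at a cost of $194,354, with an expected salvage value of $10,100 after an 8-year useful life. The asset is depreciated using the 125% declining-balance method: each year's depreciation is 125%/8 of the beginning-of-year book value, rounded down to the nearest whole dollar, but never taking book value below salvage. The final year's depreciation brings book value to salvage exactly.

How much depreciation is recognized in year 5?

Depreciable base = $194,354 − $10,100 = $184,254.
Year 1: ⌊$194,354 × 125%/8⌋ = $30,367. Book value $163,987.
Year 2: ⌊$163,987 × 125%/8⌋ = $25,622. Book value $138,365.
Year 3: ⌊$138,365 × 125%/8⌋ = $21,619. Book value $116,746.
Year 4: ⌊$116,746 × 125%/8⌋ = $18,241. Book value $98,505.
Year 5: ⌊$98,505 × 125%/8⌋ = $15,391. Book value $83,114.

$15,391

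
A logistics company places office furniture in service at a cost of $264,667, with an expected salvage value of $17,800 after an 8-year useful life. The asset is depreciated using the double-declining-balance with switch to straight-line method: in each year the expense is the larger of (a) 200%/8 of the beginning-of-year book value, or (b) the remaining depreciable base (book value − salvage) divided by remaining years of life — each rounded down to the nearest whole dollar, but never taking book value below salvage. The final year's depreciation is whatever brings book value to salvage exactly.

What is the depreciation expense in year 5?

Depreciable base = $264,667 − $17,800 = $246,867.
Year 1: DB = ⌊$264,667 × 200%/8⌋ = $66,166; SL = ⌊$246,867/8⌋ = $30,858 → take DB $66,166. Book value $198,501.
Year 2: DB = ⌊$198,501 × 200%/8⌋ = $49,625; SL = ⌊$180,701/7⌋ = $25,814 → take DB $49,625. Book value $148,876.
Year 3: DB = ⌊$148,876 × 200%/8⌋ = $37,219; SL = ⌊$131,076/6⌋ = $21,846 → take DB $37,219. Book value $111,657.
Year 4: DB = ⌊$111,657 × 200%/8⌋ = $27,914; SL = ⌊$93,857/5⌋ = $18,771 → take DB $27,914. Book value $83,743.
Year 5: DB = ⌊$83,743 × 200%/8⌋ = $20,935; SL = ⌊$65,943/4⌋ = $16,485 → take DB $20,935. Book value $62,808.

$20,935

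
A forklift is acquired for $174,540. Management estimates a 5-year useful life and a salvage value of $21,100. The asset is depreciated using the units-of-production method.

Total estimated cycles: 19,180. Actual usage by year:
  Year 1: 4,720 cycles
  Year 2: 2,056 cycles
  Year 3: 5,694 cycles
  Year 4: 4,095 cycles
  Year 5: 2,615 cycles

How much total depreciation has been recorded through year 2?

Depreciable base = $174,540 − $21,100 = $153,440.
Rate = $153,440 / 19,180 cycles = $8 per cycle.
Year 1: 4,720 × $8 = $37,760. Book value $136,780.
Year 2: 2,056 × $8 = $16,448. Book value $120,332.
Accumulated through year 2 = $174,540 − $120,332 = $54,208.

$54,208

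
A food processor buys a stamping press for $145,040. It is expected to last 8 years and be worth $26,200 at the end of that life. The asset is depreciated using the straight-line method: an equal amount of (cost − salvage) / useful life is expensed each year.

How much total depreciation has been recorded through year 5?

$74,275

Depreciable base = $145,040 − $26,200 = $118,840.
Annual expense = $118,840 / 8 = $14,855.
End of year 1: book value $130,185.
End of year 2: book value $115,330.
End of year 3: book value $100,475.
End of year 4: book value $85,620.
End of year 5: book value $70,765.
Accumulated through year 5 = $145,040 − $70,765 = $74,275.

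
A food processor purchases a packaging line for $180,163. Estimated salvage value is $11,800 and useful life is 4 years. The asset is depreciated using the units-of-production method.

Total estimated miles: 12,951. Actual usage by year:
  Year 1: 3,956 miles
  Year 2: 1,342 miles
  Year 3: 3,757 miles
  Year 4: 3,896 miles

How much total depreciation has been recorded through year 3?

$117,715

Depreciable base = $180,163 − $11,800 = $168,363.
Rate = $168,363 / 12,951 miles = $13 per mile.
Year 1: 3,956 × $13 = $51,428. Book value $128,735.
Year 2: 1,342 × $13 = $17,446. Book value $111,289.
Year 3: 3,757 × $13 = $48,841. Book value $62,448.
Accumulated through year 3 = $180,163 − $62,448 = $117,715.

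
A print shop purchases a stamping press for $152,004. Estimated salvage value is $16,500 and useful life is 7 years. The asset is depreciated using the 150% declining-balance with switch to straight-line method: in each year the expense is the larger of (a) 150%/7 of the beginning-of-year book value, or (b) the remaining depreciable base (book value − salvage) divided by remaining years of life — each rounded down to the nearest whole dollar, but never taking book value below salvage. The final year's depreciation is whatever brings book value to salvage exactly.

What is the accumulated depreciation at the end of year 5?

$107,882

Depreciable base = $152,004 − $16,500 = $135,504.
Year 1: DB = ⌊$152,004 × 150%/7⌋ = $32,572; SL = ⌊$135,504/7⌋ = $19,357 → take DB $32,572. Book value $119,432.
Year 2: DB = ⌊$119,432 × 150%/7⌋ = $25,592; SL = ⌊$102,932/6⌋ = $17,155 → take DB $25,592. Book value $93,840.
Year 3: DB = ⌊$93,840 × 150%/7⌋ = $20,108; SL = ⌊$77,340/5⌋ = $15,468 → take DB $20,108. Book value $73,732.
Year 4: DB = ⌊$73,732 × 150%/7⌋ = $15,799; SL = ⌊$57,232/4⌋ = $14,308 → take DB $15,799. Book value $57,933.
Year 5: DB = ⌊$57,933 × 150%/7⌋ = $12,414; SL = ⌊$41,433/3⌋ = $13,811 → take SL $13,811. Book value $44,122.
Accumulated through year 5 = $152,004 − $44,122 = $107,882.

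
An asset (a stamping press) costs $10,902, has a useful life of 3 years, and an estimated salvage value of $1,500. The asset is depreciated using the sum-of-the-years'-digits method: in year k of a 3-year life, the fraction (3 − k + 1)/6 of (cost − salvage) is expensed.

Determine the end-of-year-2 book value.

Depreciable base = $10,902 − $1,500 = $9,402.
Sum of the years' digits = 3+2+1 = 6.
Year 1: $9,402 × 3/6 = $4,701. Book value $6,201.
Year 2: $9,402 × 2/6 = $3,134. Book value $3,067.

$3,067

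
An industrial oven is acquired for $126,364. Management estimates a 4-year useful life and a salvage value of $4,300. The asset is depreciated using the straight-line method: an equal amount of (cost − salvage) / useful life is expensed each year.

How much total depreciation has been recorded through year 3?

$91,548

Depreciable base = $126,364 − $4,300 = $122,064.
Annual expense = $122,064 / 4 = $30,516.
End of year 1: book value $95,848.
End of year 2: book value $65,332.
End of year 3: book value $34,816.
Accumulated through year 3 = $126,364 − $34,816 = $91,548.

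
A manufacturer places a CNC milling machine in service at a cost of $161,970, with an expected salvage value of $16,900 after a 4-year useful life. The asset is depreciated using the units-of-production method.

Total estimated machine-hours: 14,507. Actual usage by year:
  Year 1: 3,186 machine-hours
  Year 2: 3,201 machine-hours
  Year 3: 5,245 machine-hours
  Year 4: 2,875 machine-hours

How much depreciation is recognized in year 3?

$52,450

Depreciable base = $161,970 − $16,900 = $145,070.
Rate = $145,070 / 14,507 machine-hours = $10 per machine-hour.
Year 1: 3,186 × $10 = $31,860. Book value $130,110.
Year 2: 3,201 × $10 = $32,010. Book value $98,100.
Year 3: 5,245 × $10 = $52,450. Book value $45,650.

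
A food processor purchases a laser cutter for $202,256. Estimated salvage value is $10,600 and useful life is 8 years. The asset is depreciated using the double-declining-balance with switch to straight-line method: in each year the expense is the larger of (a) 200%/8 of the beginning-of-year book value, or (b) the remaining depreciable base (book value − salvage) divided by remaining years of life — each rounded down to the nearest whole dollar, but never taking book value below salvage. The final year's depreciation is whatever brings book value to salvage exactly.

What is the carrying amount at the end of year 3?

Depreciable base = $202,256 − $10,600 = $191,656.
Year 1: DB = ⌊$202,256 × 200%/8⌋ = $50,564; SL = ⌊$191,656/8⌋ = $23,957 → take DB $50,564. Book value $151,692.
Year 2: DB = ⌊$151,692 × 200%/8⌋ = $37,923; SL = ⌊$141,092/7⌋ = $20,156 → take DB $37,923. Book value $113,769.
Year 3: DB = ⌊$113,769 × 200%/8⌋ = $28,442; SL = ⌊$103,169/6⌋ = $17,194 → take DB $28,442. Book value $85,327.

$85,327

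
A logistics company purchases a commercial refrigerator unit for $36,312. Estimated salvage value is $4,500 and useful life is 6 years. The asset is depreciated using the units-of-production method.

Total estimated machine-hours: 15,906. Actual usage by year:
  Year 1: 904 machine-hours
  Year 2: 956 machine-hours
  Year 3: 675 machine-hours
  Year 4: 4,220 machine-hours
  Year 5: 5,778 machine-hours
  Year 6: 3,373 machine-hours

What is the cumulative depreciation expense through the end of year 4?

Depreciable base = $36,312 − $4,500 = $31,812.
Rate = $31,812 / 15,906 machine-hours = $2 per machine-hour.
Year 1: 904 × $2 = $1,808. Book value $34,504.
Year 2: 956 × $2 = $1,912. Book value $32,592.
Year 3: 675 × $2 = $1,350. Book value $31,242.
Year 4: 4,220 × $2 = $8,440. Book value $22,802.
Accumulated through year 4 = $36,312 − $22,802 = $13,510.

$13,510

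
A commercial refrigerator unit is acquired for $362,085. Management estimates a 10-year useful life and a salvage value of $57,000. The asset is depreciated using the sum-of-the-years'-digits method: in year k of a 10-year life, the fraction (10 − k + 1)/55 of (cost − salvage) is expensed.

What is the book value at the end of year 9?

Depreciable base = $362,085 − $57,000 = $305,085.
Sum of the years' digits = 10+9+8+7+6+5+4+3+2+1 = 55.
Year 1: $305,085 × 10/55 = $55,470. Book value $306,615.
Year 2: $305,085 × 9/55 = $49,923. Book value $256,692.
Year 3: $305,085 × 8/55 = $44,376. Book value $212,316.
Year 4: $305,085 × 7/55 = $38,829. Book value $173,487.
Year 5: $305,085 × 6/55 = $33,282. Book value $140,205.
Year 6: $305,085 × 5/55 = $27,735. Book value $112,470.
Year 7: $305,085 × 4/55 = $22,188. Book value $90,282.
Year 8: $305,085 × 3/55 = $16,641. Book value $73,641.
Year 9: $305,085 × 2/55 = $11,094. Book value $62,547.

$62,547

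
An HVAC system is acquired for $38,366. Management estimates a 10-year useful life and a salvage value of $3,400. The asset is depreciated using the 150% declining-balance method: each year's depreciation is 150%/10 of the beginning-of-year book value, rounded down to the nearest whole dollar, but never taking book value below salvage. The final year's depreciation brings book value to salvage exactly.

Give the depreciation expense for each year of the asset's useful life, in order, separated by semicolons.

Depreciable base = $38,366 − $3,400 = $34,966.
Year 1: ⌊$38,366 × 150%/10⌋ = $5,754. Book value $32,612.
Year 2: ⌊$32,612 × 150%/10⌋ = $4,891. Book value $27,721.
Year 3: ⌊$27,721 × 150%/10⌋ = $4,158. Book value $23,563.
Year 4: ⌊$23,563 × 150%/10⌋ = $3,534. Book value $20,029.
Year 5: ⌊$20,029 × 150%/10⌋ = $3,004. Book value $17,025.
Year 6: ⌊$17,025 × 150%/10⌋ = $2,553. Book value $14,472.
Year 7: ⌊$14,472 × 150%/10⌋ = $2,170. Book value $12,302.
Year 8: ⌊$12,302 × 150%/10⌋ = $1,845. Book value $10,457.
Year 9: ⌊$10,457 × 150%/10⌋ = $1,568. Book value $8,889.
Year 10 (final): $8,889 − $3,400 = $5,489. Book value $3,400.

$5,754; $4,891; $4,158; $3,534; $3,004; $2,553; $2,170; $1,845; $1,568; $5,489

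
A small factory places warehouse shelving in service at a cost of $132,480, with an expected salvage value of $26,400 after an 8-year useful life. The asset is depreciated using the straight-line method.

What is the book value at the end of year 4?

Depreciable base = $132,480 − $26,400 = $106,080.
Annual expense = $106,080 / 8 = $13,260.
End of year 1: book value $119,220.
End of year 2: book value $105,960.
End of year 3: book value $92,700.
End of year 4: book value $79,440.

$79,440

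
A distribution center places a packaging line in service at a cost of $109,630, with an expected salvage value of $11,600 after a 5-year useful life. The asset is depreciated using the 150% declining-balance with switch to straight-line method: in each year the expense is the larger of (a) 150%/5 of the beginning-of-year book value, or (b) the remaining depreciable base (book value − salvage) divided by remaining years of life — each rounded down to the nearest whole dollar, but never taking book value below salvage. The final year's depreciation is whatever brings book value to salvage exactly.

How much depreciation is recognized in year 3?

Depreciable base = $109,630 − $11,600 = $98,030.
Year 1: DB = ⌊$109,630 × 150%/5⌋ = $32,889; SL = ⌊$98,030/5⌋ = $19,606 → take DB $32,889. Book value $76,741.
Year 2: DB = ⌊$76,741 × 150%/5⌋ = $23,022; SL = ⌊$65,141/4⌋ = $16,285 → take DB $23,022. Book value $53,719.
Year 3: DB = ⌊$53,719 × 150%/5⌋ = $16,115; SL = ⌊$42,119/3⌋ = $14,039 → take DB $16,115. Book value $37,604.

$16,115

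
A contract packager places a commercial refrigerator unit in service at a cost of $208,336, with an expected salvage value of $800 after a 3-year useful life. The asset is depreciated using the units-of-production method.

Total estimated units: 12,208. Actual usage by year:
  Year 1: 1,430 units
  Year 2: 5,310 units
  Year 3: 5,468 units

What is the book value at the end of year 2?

Depreciable base = $208,336 − $800 = $207,536.
Rate = $207,536 / 12,208 units = $17 per unit.
Year 1: 1,430 × $17 = $24,310. Book value $184,026.
Year 2: 5,310 × $17 = $90,270. Book value $93,756.

$93,756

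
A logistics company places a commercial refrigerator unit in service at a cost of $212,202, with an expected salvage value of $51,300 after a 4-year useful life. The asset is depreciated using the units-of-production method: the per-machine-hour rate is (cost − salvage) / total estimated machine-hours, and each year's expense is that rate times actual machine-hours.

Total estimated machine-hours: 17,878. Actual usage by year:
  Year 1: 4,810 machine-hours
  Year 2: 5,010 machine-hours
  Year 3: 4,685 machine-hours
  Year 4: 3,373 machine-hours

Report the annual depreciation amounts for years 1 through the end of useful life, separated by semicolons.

$43,290; $45,090; $42,165; $30,357

Depreciable base = $212,202 − $51,300 = $160,902.
Rate = $160,902 / 17,878 machine-hours = $9 per machine-hour.
Year 1: 4,810 × $9 = $43,290. Book value $168,912.
Year 2: 5,010 × $9 = $45,090. Book value $123,822.
Year 3: 4,685 × $9 = $42,165. Book value $81,657.
Year 4: 3,373 × $9 = $30,357. Book value $51,300.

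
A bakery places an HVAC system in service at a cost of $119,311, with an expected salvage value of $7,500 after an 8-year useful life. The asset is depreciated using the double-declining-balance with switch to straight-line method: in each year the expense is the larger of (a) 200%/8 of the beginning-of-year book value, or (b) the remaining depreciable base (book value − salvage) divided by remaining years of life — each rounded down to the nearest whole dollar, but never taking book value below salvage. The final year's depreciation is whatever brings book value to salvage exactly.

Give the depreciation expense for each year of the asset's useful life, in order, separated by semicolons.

$29,827; $22,371; $16,778; $12,583; $9,438; $7,078; $6,868; $6,868

Depreciable base = $119,311 − $7,500 = $111,811.
Year 1: DB = ⌊$119,311 × 200%/8⌋ = $29,827; SL = ⌊$111,811/8⌋ = $13,976 → take DB $29,827. Book value $89,484.
Year 2: DB = ⌊$89,484 × 200%/8⌋ = $22,371; SL = ⌊$81,984/7⌋ = $11,712 → take DB $22,371. Book value $67,113.
Year 3: DB = ⌊$67,113 × 200%/8⌋ = $16,778; SL = ⌊$59,613/6⌋ = $9,935 → take DB $16,778. Book value $50,335.
Year 4: DB = ⌊$50,335 × 200%/8⌋ = $12,583; SL = ⌊$42,835/5⌋ = $8,567 → take DB $12,583. Book value $37,752.
Year 5: DB = ⌊$37,752 × 200%/8⌋ = $9,438; SL = ⌊$30,252/4⌋ = $7,563 → take DB $9,438. Book value $28,314.
Year 6: DB = ⌊$28,314 × 200%/8⌋ = $7,078; SL = ⌊$20,814/3⌋ = $6,938 → take DB $7,078. Book value $21,236.
Year 7: DB = ⌊$21,236 × 200%/8⌋ = $5,309; SL = ⌊$13,736/2⌋ = $6,868 → take SL $6,868. Book value $14,368.
Year 8 (final): $14,368 − $7,500 = $6,868. Book value $7,500.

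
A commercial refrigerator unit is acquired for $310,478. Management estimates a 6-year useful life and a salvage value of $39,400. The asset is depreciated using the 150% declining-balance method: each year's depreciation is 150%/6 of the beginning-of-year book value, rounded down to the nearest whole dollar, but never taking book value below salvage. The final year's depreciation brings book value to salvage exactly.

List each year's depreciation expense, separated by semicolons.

Depreciable base = $310,478 − $39,400 = $271,078.
Year 1: ⌊$310,478 × 150%/6⌋ = $77,619. Book value $232,859.
Year 2: ⌊$232,859 × 150%/6⌋ = $58,214. Book value $174,645.
Year 3: ⌊$174,645 × 150%/6⌋ = $43,661. Book value $130,984.
Year 4: ⌊$130,984 × 150%/6⌋ = $32,746. Book value $98,238.
Year 5: ⌊$98,238 × 150%/6⌋ = $24,559. Book value $73,679.
Year 6 (final): $73,679 − $39,400 = $34,279. Book value $39,400.

$77,619; $58,214; $43,661; $32,746; $24,559; $34,279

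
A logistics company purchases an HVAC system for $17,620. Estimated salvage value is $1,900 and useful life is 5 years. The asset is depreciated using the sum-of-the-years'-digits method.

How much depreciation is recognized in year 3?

Depreciable base = $17,620 − $1,900 = $15,720.
Sum of the years' digits = 5+4+3+2+1 = 15.
Year 1: $15,720 × 5/15 = $5,240. Book value $12,380.
Year 2: $15,720 × 4/15 = $4,192. Book value $8,188.
Year 3: $15,720 × 3/15 = $3,144. Book value $5,044.

$3,144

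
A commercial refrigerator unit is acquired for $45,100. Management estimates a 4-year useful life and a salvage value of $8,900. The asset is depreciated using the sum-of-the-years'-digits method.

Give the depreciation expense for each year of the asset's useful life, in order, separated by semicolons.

$14,480; $10,860; $7,240; $3,620

Depreciable base = $45,100 − $8,900 = $36,200.
Sum of the years' digits = 4+3+2+1 = 10.
Year 1: $36,200 × 4/10 = $14,480. Book value $30,620.
Year 2: $36,200 × 3/10 = $10,860. Book value $19,760.
Year 3: $36,200 × 2/10 = $7,240. Book value $12,520.
Year 4: $36,200 × 1/10 = $3,620. Book value $8,900.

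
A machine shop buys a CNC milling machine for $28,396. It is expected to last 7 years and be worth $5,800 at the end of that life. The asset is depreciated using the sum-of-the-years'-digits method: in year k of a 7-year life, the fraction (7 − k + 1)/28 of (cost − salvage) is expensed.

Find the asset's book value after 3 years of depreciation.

Depreciable base = $28,396 − $5,800 = $22,596.
Sum of the years' digits = 7+6+5+4+3+2+1 = 28.
Year 1: $22,596 × 7/28 = $5,649. Book value $22,747.
Year 2: $22,596 × 6/28 = $4,842. Book value $17,905.
Year 3: $22,596 × 5/28 = $4,035. Book value $13,870.

$13,870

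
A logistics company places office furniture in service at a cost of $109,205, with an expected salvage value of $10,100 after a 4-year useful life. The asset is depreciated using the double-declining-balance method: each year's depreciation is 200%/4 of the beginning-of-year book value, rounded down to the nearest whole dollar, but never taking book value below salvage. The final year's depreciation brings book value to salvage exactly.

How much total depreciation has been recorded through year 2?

Depreciable base = $109,205 − $10,100 = $99,105.
Year 1: ⌊$109,205 × 200%/4⌋ = $54,602. Book value $54,603.
Year 2: ⌊$54,603 × 200%/4⌋ = $27,301. Book value $27,302.
Accumulated through year 2 = $109,205 − $27,302 = $81,903.

$81,903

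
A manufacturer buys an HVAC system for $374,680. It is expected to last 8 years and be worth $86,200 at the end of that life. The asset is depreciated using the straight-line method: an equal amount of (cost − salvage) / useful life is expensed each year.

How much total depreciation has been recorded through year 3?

Depreciable base = $374,680 − $86,200 = $288,480.
Annual expense = $288,480 / 8 = $36,060.
End of year 1: book value $338,620.
End of year 2: book value $302,560.
End of year 3: book value $266,500.
Accumulated through year 3 = $374,680 − $266,500 = $108,180.

$108,180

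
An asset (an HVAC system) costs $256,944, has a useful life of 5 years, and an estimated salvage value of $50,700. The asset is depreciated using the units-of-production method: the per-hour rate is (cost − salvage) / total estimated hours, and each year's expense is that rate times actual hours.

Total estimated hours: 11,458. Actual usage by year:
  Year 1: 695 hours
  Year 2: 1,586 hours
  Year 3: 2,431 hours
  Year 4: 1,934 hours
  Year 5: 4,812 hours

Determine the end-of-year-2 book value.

$215,886

Depreciable base = $256,944 − $50,700 = $206,244.
Rate = $206,244 / 11,458 hours = $18 per hour.
Year 1: 695 × $18 = $12,510. Book value $244,434.
Year 2: 1,586 × $18 = $28,548. Book value $215,886.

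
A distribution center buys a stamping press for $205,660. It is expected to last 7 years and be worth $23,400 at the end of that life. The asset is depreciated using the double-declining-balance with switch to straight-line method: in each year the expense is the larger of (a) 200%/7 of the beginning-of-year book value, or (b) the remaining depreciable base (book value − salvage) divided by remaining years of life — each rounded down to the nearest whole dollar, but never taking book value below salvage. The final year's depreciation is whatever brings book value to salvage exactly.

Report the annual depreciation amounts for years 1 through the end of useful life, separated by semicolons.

Depreciable base = $205,660 − $23,400 = $182,260.
Year 1: DB = ⌊$205,660 × 200%/7⌋ = $58,760; SL = ⌊$182,260/7⌋ = $26,037 → take DB $58,760. Book value $146,900.
Year 2: DB = ⌊$146,900 × 200%/7⌋ = $41,971; SL = ⌊$123,500/6⌋ = $20,583 → take DB $41,971. Book value $104,929.
Year 3: DB = ⌊$104,929 × 200%/7⌋ = $29,979; SL = ⌊$81,529/5⌋ = $16,305 → take DB $29,979. Book value $74,950.
Year 4: DB = ⌊$74,950 × 200%/7⌋ = $21,414; SL = ⌊$51,550/4⌋ = $12,887 → take DB $21,414. Book value $53,536.
Year 5: DB = ⌊$53,536 × 200%/7⌋ = $15,296; SL = ⌊$30,136/3⌋ = $10,045 → take DB $15,296. Book value $38,240.
Year 6: DB = ⌊$38,240 × 200%/7⌋ = $10,925; SL = ⌊$14,840/2⌋ = $7,420 → take DB $10,925. Book value $27,315.
Year 7 (final): $27,315 − $23,400 = $3,915. Book value $23,400.

$58,760; $41,971; $29,979; $21,414; $15,296; $10,925; $3,915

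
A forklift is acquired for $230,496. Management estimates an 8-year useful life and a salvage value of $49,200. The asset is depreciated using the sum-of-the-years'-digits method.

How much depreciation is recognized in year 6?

Depreciable base = $230,496 − $49,200 = $181,296.
Sum of the years' digits = 8+7+6+5+4+3+2+1 = 36.
Year 1: $181,296 × 8/36 = $40,288. Book value $190,208.
Year 2: $181,296 × 7/36 = $35,252. Book value $154,956.
Year 3: $181,296 × 6/36 = $30,216. Book value $124,740.
Year 4: $181,296 × 5/36 = $25,180. Book value $99,560.
Year 5: $181,296 × 4/36 = $20,144. Book value $79,416.
Year 6: $181,296 × 3/36 = $15,108. Book value $64,308.

$15,108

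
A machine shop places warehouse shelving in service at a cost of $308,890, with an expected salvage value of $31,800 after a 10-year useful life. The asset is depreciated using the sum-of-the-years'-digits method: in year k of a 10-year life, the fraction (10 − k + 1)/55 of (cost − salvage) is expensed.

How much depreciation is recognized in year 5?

Depreciable base = $308,890 − $31,800 = $277,090.
Sum of the years' digits = 10+9+8+7+6+5+4+3+2+1 = 55.
Year 1: $277,090 × 10/55 = $50,380. Book value $258,510.
Year 2: $277,090 × 9/55 = $45,342. Book value $213,168.
Year 3: $277,090 × 8/55 = $40,304. Book value $172,864.
Year 4: $277,090 × 7/55 = $35,266. Book value $137,598.
Year 5: $277,090 × 6/55 = $30,228. Book value $107,370.

$30,228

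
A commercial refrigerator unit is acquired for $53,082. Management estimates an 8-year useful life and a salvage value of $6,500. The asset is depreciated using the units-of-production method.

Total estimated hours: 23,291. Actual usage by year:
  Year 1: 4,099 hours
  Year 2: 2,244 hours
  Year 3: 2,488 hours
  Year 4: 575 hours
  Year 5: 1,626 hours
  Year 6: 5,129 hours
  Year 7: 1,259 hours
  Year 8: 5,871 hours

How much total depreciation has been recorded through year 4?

Depreciable base = $53,082 − $6,500 = $46,582.
Rate = $46,582 / 23,291 hours = $2 per hour.
Year 1: 4,099 × $2 = $8,198. Book value $44,884.
Year 2: 2,244 × $2 = $4,488. Book value $40,396.
Year 3: 2,488 × $2 = $4,976. Book value $35,420.
Year 4: 575 × $2 = $1,150. Book value $34,270.
Accumulated through year 4 = $53,082 − $34,270 = $18,812.

$18,812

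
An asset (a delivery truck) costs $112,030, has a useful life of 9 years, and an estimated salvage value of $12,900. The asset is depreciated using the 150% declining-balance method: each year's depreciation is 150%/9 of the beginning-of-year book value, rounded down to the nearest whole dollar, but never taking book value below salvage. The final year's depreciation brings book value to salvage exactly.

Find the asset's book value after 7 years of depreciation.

Depreciable base = $112,030 − $12,900 = $99,130.
Year 1: ⌊$112,030 × 150%/9⌋ = $18,671. Book value $93,359.
Year 2: ⌊$93,359 × 150%/9⌋ = $15,559. Book value $77,800.
Year 3: ⌊$77,800 × 150%/9⌋ = $12,966. Book value $64,834.
Year 4: ⌊$64,834 × 150%/9⌋ = $10,805. Book value $54,029.
Year 5: ⌊$54,029 × 150%/9⌋ = $9,004. Book value $45,025.
Year 6: ⌊$45,025 × 150%/9⌋ = $7,504. Book value $37,521.
Year 7: ⌊$37,521 × 150%/9⌋ = $6,253. Book value $31,268.

$31,268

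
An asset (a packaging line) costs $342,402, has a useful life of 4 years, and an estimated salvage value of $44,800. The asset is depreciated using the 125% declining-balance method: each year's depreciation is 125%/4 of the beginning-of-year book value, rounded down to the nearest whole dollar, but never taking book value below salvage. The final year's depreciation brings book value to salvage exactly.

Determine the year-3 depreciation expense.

Depreciable base = $342,402 − $44,800 = $297,602.
Year 1: ⌊$342,402 × 125%/4⌋ = $107,000. Book value $235,402.
Year 2: ⌊$235,402 × 125%/4⌋ = $73,563. Book value $161,839.
Year 3: ⌊$161,839 × 125%/4⌋ = $50,574. Book value $111,265.

$50,574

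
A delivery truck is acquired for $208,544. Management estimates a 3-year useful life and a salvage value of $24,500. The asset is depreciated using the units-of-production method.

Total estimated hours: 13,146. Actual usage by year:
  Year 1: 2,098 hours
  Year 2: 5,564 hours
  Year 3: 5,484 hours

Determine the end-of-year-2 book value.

Depreciable base = $208,544 − $24,500 = $184,044.
Rate = $184,044 / 13,146 hours = $14 per hour.
Year 1: 2,098 × $14 = $29,372. Book value $179,172.
Year 2: 5,564 × $14 = $77,896. Book value $101,276.

$101,276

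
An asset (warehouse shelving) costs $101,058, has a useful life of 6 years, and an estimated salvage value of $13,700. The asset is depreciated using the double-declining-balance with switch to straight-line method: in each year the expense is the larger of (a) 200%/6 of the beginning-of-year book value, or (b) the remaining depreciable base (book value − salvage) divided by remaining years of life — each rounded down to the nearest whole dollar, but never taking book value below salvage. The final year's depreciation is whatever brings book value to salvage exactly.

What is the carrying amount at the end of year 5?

$13,700

Depreciable base = $101,058 − $13,700 = $87,358.
Year 1: DB = ⌊$101,058 × 200%/6⌋ = $33,686; SL = ⌊$87,358/6⌋ = $14,559 → take DB $33,686. Book value $67,372.
Year 2: DB = ⌊$67,372 × 200%/6⌋ = $22,457; SL = ⌊$53,672/5⌋ = $10,734 → take DB $22,457. Book value $44,915.
Year 3: DB = ⌊$44,915 × 200%/6⌋ = $14,971; SL = ⌊$31,215/4⌋ = $7,803 → take DB $14,971. Book value $29,944.
Year 4: DB = ⌊$29,944 × 200%/6⌋ = $9,981; SL = ⌊$16,244/3⌋ = $5,414 → take DB $9,981. Book value $19,963.
Year 5: DB = ⌊$19,963 × 200%/6⌋ = $6,654; SL = ⌊$6,263/2⌋ = $3,131 → take DB $6,654, capped at $6,263. Book value $13,700.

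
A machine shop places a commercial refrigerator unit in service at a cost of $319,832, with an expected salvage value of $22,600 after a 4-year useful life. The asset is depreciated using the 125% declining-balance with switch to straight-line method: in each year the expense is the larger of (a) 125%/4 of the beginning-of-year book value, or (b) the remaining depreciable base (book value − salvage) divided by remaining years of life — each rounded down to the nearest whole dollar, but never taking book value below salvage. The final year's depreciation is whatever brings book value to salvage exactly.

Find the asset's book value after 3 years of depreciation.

$86,886

Depreciable base = $319,832 − $22,600 = $297,232.
Year 1: DB = ⌊$319,832 × 125%/4⌋ = $99,947; SL = ⌊$297,232/4⌋ = $74,308 → take DB $99,947. Book value $219,885.
Year 2: DB = ⌊$219,885 × 125%/4⌋ = $68,714; SL = ⌊$197,285/3⌋ = $65,761 → take DB $68,714. Book value $151,171.
Year 3: DB = ⌊$151,171 × 125%/4⌋ = $47,240; SL = ⌊$128,571/2⌋ = $64,285 → take SL $64,285. Book value $86,886.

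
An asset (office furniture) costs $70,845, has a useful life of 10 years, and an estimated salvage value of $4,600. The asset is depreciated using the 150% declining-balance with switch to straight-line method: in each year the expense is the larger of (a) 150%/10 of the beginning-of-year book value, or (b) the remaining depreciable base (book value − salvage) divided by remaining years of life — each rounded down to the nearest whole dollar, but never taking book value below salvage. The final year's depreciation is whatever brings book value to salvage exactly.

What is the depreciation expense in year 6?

$5,367

Depreciable base = $70,845 − $4,600 = $66,245.
Year 1: DB = ⌊$70,845 × 150%/10⌋ = $10,626; SL = ⌊$66,245/10⌋ = $6,624 → take DB $10,626. Book value $60,219.
Year 2: DB = ⌊$60,219 × 150%/10⌋ = $9,032; SL = ⌊$55,619/9⌋ = $6,179 → take DB $9,032. Book value $51,187.
Year 3: DB = ⌊$51,187 × 150%/10⌋ = $7,678; SL = ⌊$46,587/8⌋ = $5,823 → take DB $7,678. Book value $43,509.
Year 4: DB = ⌊$43,509 × 150%/10⌋ = $6,526; SL = ⌊$38,909/7⌋ = $5,558 → take DB $6,526. Book value $36,983.
Year 5: DB = ⌊$36,983 × 150%/10⌋ = $5,547; SL = ⌊$32,383/6⌋ = $5,397 → take DB $5,547. Book value $31,436.
Year 6: DB = ⌊$31,436 × 150%/10⌋ = $4,715; SL = ⌊$26,836/5⌋ = $5,367 → take SL $5,367. Book value $26,069.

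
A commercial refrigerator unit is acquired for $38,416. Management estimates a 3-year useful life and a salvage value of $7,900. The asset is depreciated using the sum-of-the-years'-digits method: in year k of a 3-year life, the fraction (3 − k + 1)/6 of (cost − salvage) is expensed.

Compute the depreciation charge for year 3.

Depreciable base = $38,416 − $7,900 = $30,516.
Sum of the years' digits = 3+2+1 = 6.
Year 1: $30,516 × 3/6 = $15,258. Book value $23,158.
Year 2: $30,516 × 2/6 = $10,172. Book value $12,986.
Year 3: $30,516 × 1/6 = $5,086. Book value $7,900.

$5,086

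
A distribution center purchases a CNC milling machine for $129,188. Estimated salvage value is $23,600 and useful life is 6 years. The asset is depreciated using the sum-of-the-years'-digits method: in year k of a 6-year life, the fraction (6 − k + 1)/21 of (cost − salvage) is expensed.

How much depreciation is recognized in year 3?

Depreciable base = $129,188 − $23,600 = $105,588.
Sum of the years' digits = 6+5+4+3+2+1 = 21.
Year 1: $105,588 × 6/21 = $30,168. Book value $99,020.
Year 2: $105,588 × 5/21 = $25,140. Book value $73,880.
Year 3: $105,588 × 4/21 = $20,112. Book value $53,768.

$20,112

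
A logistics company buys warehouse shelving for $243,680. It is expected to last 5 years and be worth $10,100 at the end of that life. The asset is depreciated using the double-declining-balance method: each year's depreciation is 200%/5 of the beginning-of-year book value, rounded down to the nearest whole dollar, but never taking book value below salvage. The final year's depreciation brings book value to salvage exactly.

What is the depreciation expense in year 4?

Depreciable base = $243,680 − $10,100 = $233,580.
Year 1: ⌊$243,680 × 200%/5⌋ = $97,472. Book value $146,208.
Year 2: ⌊$146,208 × 200%/5⌋ = $58,483. Book value $87,725.
Year 3: ⌊$87,725 × 200%/5⌋ = $35,090. Book value $52,635.
Year 4: ⌊$52,635 × 200%/5⌋ = $21,054. Book value $31,581.

$21,054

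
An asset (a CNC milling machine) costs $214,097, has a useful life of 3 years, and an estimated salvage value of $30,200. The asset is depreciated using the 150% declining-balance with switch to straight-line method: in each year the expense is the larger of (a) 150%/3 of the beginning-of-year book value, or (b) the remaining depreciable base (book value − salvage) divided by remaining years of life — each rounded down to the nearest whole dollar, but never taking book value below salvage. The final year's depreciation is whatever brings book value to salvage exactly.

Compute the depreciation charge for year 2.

$53,524

Depreciable base = $214,097 − $30,200 = $183,897.
Year 1: DB = ⌊$214,097 × 150%/3⌋ = $107,048; SL = ⌊$183,897/3⌋ = $61,299 → take DB $107,048. Book value $107,049.
Year 2: DB = ⌊$107,049 × 150%/3⌋ = $53,524; SL = ⌊$76,849/2⌋ = $38,424 → take DB $53,524. Book value $53,525.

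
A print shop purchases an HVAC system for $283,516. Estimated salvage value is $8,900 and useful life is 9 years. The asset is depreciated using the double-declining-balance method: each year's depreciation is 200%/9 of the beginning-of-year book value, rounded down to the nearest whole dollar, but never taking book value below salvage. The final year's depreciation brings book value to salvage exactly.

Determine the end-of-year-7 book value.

Depreciable base = $283,516 − $8,900 = $274,616.
Year 1: ⌊$283,516 × 200%/9⌋ = $63,003. Book value $220,513.
Year 2: ⌊$220,513 × 200%/9⌋ = $49,002. Book value $171,511.
Year 3: ⌊$171,511 × 200%/9⌋ = $38,113. Book value $133,398.
Year 4: ⌊$133,398 × 200%/9⌋ = $29,644. Book value $103,754.
Year 5: ⌊$103,754 × 200%/9⌋ = $23,056. Book value $80,698.
Year 6: ⌊$80,698 × 200%/9⌋ = $17,932. Book value $62,766.
Year 7: ⌊$62,766 × 200%/9⌋ = $13,948. Book value $48,818.

$48,818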